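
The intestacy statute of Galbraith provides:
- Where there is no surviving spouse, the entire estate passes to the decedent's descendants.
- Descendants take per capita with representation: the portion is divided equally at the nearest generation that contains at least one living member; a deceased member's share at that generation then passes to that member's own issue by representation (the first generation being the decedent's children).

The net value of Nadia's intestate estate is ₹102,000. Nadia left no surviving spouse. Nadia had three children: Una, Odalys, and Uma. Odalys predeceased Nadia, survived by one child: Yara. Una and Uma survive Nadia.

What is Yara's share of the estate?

The entire ₹102,000 passes to the descendants.
That amount (₹102,000) is divided into 3 shares of ₹34,000: Una and Uma each take ₹34,000; Odalys's ₹34,000 share passes to Odalys's issue.
Odalys's share (₹34,000) passes entirely to Yara.

Yara receives ₹34,000.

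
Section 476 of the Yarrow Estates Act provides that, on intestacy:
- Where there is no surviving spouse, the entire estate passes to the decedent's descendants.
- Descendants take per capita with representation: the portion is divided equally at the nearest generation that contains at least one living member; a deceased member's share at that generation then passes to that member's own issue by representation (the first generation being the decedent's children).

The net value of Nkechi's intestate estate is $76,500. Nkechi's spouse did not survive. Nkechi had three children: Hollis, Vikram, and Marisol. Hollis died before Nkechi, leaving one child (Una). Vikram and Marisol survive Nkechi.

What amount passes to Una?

The entire $76,500 passes to the descendants.
That amount ($76,500) is divided into 3 shares of $25,500: Vikram and Marisol each take $25,500; Hollis's $25,500 share passes to Hollis's issue.
Hollis's share ($25,500) passes entirely to Una.

Una receives $25,500.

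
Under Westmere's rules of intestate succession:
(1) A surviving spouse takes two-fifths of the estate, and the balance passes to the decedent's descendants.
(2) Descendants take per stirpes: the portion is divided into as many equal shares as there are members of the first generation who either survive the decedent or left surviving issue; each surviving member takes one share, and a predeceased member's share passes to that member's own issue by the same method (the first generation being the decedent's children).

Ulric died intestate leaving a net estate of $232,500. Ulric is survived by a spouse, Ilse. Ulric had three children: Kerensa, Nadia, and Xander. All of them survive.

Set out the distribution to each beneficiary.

Ilse takes two-fifths of $232,500 = $93,000. The remaining $139,500 passes to the descendants.
The descendants' portion ($139,500) is divided into 3 shares of $46,500: Kerensa, Nadia, and Xander each take $46,500.

Ilse: $93,000; Kerensa: $46,500; Nadia: $46,500; Xander: $46,500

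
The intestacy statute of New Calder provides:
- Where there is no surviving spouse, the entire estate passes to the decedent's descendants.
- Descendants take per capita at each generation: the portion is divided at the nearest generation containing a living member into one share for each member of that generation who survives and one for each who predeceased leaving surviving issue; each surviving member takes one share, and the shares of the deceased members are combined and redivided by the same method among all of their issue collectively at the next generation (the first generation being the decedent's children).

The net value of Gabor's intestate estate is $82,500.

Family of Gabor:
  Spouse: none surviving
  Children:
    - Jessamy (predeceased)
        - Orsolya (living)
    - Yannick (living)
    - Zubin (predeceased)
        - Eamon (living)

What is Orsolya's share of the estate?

Orsolya receives $27,500.

The entire $82,500 passes to the descendants.
That amount ($82,500) is divided at the children's generation into 3 shares of $27,500. Yannick takes $27,500. The 2 shares of the deceased (Jessamy and Zubin) are combined into a pool of $55,000.
That pool ($55,000) is divided at the grandchildren's generation equally among Orsolya and Eamon: $27,500 each.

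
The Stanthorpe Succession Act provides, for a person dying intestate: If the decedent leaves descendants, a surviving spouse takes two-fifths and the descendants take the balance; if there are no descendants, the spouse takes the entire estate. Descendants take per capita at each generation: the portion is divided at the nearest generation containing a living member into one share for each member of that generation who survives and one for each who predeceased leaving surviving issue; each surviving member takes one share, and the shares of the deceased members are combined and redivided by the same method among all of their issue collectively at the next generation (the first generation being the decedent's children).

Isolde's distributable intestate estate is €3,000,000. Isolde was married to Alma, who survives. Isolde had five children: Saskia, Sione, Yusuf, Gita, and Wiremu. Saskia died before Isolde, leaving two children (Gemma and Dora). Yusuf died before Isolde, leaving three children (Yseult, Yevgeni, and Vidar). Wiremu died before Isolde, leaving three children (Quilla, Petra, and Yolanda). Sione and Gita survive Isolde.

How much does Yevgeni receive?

Alma takes two-fifths of €3,000,000 = €1,200,000. The remaining €1,800,000 passes to the descendants.
The descendants' portion (€1,800,000) is divided at the children's generation into 5 shares of €360,000. Sione and Gita each take €360,000. The 3 shares of the deceased (Saskia, Yusuf, and Wiremu) are combined into a pool of €1,080,000.
That pool (€1,080,000) is divided at the grandchildren's generation equally among Gemma, Dora, Yseult, Yevgeni, Vidar, Quilla, Petra, and Yolanda: €135,000 each.

Yevgeni receives €135,000.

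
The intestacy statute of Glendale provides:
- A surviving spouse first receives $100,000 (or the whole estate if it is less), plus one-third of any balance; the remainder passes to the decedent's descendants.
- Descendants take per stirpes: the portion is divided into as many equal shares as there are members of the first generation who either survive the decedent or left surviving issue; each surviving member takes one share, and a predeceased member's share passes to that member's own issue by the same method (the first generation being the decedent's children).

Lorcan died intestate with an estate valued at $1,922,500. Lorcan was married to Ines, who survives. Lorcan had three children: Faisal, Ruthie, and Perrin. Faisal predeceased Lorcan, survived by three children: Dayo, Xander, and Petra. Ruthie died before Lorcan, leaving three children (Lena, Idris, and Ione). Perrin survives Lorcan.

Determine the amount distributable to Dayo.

Dayo receives $135,000.

Ines first takes $100,000, leaving a balance of $1,822,500. Ines then takes one-third of the balance ($607,500), for a total of $707,500. The remaining $1,215,000 passes to the descendants.
The descendants' portion ($1,215,000) is divided into 3 shares of $405,000: Perrin takes $405,000; Faisal's $405,000 share passes to Faisal's issue; Ruthie's $405,000 share passes to Ruthie's issue.
Faisal's share ($405,000) is divided into 3 shares of $135,000: Dayo, Xander, and Petra each take $135,000.
Ruthie's share ($405,000) is divided into 3 shares of $135,000: Lena, Idris, and Ione each take $135,000.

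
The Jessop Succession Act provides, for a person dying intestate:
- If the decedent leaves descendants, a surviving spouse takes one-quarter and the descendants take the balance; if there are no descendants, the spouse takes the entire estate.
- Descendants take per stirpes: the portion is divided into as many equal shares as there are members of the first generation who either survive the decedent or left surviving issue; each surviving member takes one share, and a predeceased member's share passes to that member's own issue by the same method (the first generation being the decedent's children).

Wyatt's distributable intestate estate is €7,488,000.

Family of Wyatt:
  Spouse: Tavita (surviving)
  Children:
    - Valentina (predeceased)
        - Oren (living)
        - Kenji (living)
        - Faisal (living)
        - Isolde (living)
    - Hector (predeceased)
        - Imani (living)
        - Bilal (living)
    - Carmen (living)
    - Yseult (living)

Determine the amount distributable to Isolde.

Isolde receives €351,000.

Tavita takes one-quarter of €7,488,000 = €1,872,000. The remaining €5,616,000 passes to the descendants.
The descendants' portion (€5,616,000) is divided into 4 shares of €1,404,000: Carmen and Yseult each take €1,404,000; Valentina's €1,404,000 share passes to Valentina's issue; Hector's €1,404,000 share passes to Hector's issue.
Valentina's share (€1,404,000) is divided into 4 shares of €351,000: Oren, Kenji, Faisal, and Isolde each take €351,000.
Hector's share (€1,404,000) is divided into 2 shares of €702,000: Imani and Bilal each take €702,000.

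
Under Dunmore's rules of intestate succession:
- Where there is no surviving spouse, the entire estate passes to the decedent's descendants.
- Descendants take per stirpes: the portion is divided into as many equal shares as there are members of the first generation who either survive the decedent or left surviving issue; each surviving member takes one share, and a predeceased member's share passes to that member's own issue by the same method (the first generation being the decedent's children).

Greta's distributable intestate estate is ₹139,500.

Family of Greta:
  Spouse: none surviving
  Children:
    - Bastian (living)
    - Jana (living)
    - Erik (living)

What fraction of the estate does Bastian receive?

Bastian receives 1/3 of the estate.

The entire ₹139,500 passes to the descendants.
That amount (₹139,500) is divided into 3 shares of ₹46,500: Bastian, Jana, and Erik each take ₹46,500.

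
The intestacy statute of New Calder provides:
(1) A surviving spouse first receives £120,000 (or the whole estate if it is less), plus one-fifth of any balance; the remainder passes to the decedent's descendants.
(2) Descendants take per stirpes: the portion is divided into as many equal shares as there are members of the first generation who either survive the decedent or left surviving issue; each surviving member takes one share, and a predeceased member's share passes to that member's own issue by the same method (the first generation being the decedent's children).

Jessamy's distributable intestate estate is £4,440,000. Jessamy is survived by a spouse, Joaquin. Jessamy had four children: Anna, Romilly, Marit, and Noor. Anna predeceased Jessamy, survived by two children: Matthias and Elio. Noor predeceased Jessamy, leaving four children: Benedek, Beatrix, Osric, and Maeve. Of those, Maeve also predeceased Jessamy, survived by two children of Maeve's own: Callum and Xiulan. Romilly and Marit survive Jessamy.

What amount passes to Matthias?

Matthias receives £432,000.

Joaquin first takes £120,000, leaving a balance of £4,320,000. Joaquin then takes one-fifth of the balance (£864,000), for a total of £984,000. The remaining £3,456,000 passes to the descendants.
The descendants' portion (£3,456,000) is divided into 4 shares of £864,000: Romilly and Marit each take £864,000; Anna's £864,000 share passes to Anna's issue; Noor's £864,000 share passes to Noor's issue.
Anna's share (£864,000) is divided into 2 shares of £432,000: Matthias and Elio each take £432,000.
Noor's share (£864,000) is divided into 4 shares of £216,000: Benedek, Beatrix, and Osric each take £216,000; Maeve's £216,000 share passes to Maeve's issue.
Maeve's share (£216,000) is divided into 2 shares of £108,000: Callum and Xiulan each take £108,000.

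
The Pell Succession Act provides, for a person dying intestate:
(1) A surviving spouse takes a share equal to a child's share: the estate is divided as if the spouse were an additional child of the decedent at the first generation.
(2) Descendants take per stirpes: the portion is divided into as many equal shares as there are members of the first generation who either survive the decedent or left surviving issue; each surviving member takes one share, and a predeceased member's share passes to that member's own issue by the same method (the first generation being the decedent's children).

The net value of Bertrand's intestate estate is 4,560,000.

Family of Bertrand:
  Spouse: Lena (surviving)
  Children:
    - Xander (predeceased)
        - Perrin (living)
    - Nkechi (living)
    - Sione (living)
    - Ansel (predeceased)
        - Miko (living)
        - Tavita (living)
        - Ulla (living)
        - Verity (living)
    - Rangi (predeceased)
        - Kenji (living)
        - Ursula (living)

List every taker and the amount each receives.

Lena: 760,000; Perrin: 760,000; Nkechi: 760,000; Sione: 760,000; Miko: 190,000; Tavita: 190,000; Ulla: 190,000; Verity: 190,000; Kenji: 380,000; Ursula: 380,000

The spouse counts as an additional share at the children's level, so there are 6 primary shares of 760,000. Lena takes one such share (760,000).
The children's combined portion (3,800,000) is divided into 5 shares of 760,000: Nkechi and Sione each take 760,000; Xander's 760,000 share passes to Xander's issue; Ansel's 760,000 share passes to Ansel's issue; Rangi's 760,000 share passes to Rangi's issue.
Xander's share (760,000) passes entirely to Perrin.
Ansel's share (760,000) is divided into 4 shares of 190,000: Miko, Tavita, Ulla, and Verity each take 190,000.
Rangi's share (760,000) is divided into 2 shares of 380,000: Kenji and Ursula each take 380,000.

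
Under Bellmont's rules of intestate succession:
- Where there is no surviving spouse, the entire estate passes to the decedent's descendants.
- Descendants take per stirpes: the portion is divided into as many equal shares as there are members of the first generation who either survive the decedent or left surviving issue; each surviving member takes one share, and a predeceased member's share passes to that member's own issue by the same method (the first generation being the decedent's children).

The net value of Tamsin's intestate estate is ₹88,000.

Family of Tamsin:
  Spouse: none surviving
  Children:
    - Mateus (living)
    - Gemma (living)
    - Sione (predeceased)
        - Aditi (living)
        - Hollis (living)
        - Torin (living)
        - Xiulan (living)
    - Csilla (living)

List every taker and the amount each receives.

The entire ₹88,000 passes to the descendants.
That amount (₹88,000) is divided into 4 shares of ₹22,000: Mateus, Gemma, and Csilla each take ₹22,000; Sione's ₹22,000 share passes to Sione's issue.
Sione's share (₹22,000) is divided into 4 shares of ₹5,500: Aditi, Hollis, Torin, and Xiulan each take ₹5,500.

Mateus: ₹22,000; Gemma: ₹22,000; Aditi: ₹5,500; Hollis: ₹5,500; Torin: ₹5,500; Xiulan: ₹5,500; Csilla: ₹22,000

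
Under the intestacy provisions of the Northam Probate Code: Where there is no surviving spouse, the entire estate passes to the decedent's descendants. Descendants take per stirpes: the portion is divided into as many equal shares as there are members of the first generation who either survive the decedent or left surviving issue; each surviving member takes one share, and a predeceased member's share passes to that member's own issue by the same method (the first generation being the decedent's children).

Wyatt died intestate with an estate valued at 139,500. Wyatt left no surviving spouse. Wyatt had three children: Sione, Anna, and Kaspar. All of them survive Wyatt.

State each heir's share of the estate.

Sione: 46,500; Anna: 46,500; Kaspar: 46,500

The entire 139,500 passes to the descendants.
That amount (139,500) is divided into 3 shares of 46,500: Sione, Anna, and Kaspar each take 46,500.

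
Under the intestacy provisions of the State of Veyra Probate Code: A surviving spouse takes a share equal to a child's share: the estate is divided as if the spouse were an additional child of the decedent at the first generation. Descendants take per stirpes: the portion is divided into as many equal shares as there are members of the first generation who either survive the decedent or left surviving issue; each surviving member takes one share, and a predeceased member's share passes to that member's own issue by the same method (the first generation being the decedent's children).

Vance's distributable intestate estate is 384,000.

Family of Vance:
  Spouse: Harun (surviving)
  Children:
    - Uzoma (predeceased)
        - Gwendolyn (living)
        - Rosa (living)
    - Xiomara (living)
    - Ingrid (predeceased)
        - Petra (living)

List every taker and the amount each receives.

The spouse counts as an additional share at the children's level, so there are 4 primary shares of 96,000. Harun takes one such share (96,000).
The children's combined portion (288,000) is divided into 3 shares of 96,000: Xiomara takes 96,000; Uzoma's 96,000 share passes to Uzoma's issue; Ingrid's 96,000 share passes to Ingrid's issue.
Uzoma's share (96,000) is divided into 2 shares of 48,000: Gwendolyn and Rosa each take 48,000.
Ingrid's share (96,000) passes entirely to Petra.

Harun: 96,000; Gwendolyn: 48,000; Rosa: 48,000; Xiomara: 96,000; Petra: 96,000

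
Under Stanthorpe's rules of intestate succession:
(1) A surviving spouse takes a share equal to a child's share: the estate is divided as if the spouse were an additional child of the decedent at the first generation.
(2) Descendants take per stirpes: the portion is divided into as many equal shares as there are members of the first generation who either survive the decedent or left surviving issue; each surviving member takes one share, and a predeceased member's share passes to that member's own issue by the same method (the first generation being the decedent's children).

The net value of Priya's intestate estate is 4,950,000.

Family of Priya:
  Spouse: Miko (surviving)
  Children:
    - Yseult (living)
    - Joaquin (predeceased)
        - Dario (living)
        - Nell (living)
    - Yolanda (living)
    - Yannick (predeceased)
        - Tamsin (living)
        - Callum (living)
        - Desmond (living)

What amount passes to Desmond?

The spouse counts as an additional share at the children's level, so there are 5 primary shares of 990,000. Miko takes one such share (990,000).
The children's combined portion (3,960,000) is divided into 4 shares of 990,000: Yseult and Yolanda each take 990,000; Joaquin's 990,000 share passes to Joaquin's issue; Yannick's 990,000 share passes to Yannick's issue.
Joaquin's share (990,000) is divided into 2 shares of 495,000: Dario and Nell each take 495,000.
Yannick's share (990,000) is divided into 3 shares of 330,000: Tamsin, Callum, and Desmond each take 330,000.

Desmond receives 330,000.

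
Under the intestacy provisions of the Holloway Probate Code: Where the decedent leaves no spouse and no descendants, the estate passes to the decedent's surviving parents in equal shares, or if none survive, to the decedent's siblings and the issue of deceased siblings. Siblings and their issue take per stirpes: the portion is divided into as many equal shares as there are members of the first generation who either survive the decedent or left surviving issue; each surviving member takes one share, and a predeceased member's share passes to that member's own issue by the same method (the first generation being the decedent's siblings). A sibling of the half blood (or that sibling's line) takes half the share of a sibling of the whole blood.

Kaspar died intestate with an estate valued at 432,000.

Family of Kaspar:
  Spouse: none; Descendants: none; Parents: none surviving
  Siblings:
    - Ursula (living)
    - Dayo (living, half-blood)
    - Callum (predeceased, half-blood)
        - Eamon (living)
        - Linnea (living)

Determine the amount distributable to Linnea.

The entire 432,000 passes to the siblings and their issue.
Counting each half-blood sibling's line as half a unit, there are 2 units in 432,000, so one unit is 216,000. Whole-blood lines (Ursula) take 216,000 each; half-blood lines (Dayo and Callum) take 108,000 each.
Callum's share (108,000) is divided into 2 shares of 54,000: Eamon and Linnea each take 54,000.

Linnea receives 54,000.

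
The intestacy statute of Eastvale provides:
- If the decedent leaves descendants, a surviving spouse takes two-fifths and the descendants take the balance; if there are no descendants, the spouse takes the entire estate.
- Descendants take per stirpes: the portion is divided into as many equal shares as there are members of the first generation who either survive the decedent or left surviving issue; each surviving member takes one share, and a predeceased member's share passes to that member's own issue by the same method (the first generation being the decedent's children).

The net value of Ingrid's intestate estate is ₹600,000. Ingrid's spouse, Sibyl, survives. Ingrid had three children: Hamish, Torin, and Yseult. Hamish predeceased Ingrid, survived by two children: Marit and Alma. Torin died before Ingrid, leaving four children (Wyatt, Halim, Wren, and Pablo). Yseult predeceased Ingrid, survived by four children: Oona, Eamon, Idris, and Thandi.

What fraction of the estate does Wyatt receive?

Wyatt receives 1/20 of the estate.

Sibyl takes two-fifths of ₹600,000 = ₹240,000. The remaining ₹360,000 passes to the descendants.
The descendants' portion (₹360,000) is divided into 3 shares of ₹120,000: Hamish's ₹120,000 share passes to Hamish's issue; Torin's ₹120,000 share passes to Torin's issue; Yseult's ₹120,000 share passes to Yseult's issue.
Hamish's share (₹120,000) is divided into 2 shares of ₹60,000: Marit and Alma each take ₹60,000.
Torin's share (₹120,000) is divided into 4 shares of ₹30,000: Wyatt, Halim, Wren, and Pablo each take ₹30,000.
Yseult's share (₹120,000) is divided into 4 shares of ₹30,000: Oona, Eamon, Idris, and Thandi each take ₹30,000.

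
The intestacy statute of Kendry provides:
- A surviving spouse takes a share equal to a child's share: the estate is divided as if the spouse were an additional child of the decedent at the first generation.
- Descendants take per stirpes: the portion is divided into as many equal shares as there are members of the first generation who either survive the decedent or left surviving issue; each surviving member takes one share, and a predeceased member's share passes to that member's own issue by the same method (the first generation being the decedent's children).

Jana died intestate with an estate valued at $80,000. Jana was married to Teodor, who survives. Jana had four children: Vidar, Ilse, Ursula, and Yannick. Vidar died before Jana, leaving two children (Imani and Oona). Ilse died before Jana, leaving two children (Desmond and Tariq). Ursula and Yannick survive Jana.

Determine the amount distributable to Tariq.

The spouse counts as an additional share at the children's level, so there are 5 primary shares of $16,000. Teodor takes one such share ($16,000).
The children's combined portion ($64,000) is divided into 4 shares of $16,000: Ursula and Yannick each take $16,000; Vidar's $16,000 share passes to Vidar's issue; Ilse's $16,000 share passes to Ilse's issue.
Vidar's share ($16,000) is divided into 2 shares of $8,000: Imani and Oona each take $8,000.
Ilse's share ($16,000) is divided into 2 shares of $8,000: Desmond and Tariq each take $8,000.

Tariq receives $8,000.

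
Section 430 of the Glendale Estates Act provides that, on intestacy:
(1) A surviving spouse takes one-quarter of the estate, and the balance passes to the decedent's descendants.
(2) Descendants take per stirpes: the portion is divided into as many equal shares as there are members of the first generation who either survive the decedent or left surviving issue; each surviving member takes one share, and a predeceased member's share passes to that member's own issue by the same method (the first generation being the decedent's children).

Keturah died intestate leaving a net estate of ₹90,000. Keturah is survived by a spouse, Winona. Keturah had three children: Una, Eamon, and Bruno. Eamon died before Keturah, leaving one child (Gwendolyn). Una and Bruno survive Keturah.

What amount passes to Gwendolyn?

Winona takes one-quarter of ₹90,000 = ₹22,500. The remaining ₹67,500 passes to the descendants.
The descendants' portion (₹67,500) is divided into 3 shares of ₹22,500: Una and Bruno each take ₹22,500; Eamon's ₹22,500 share passes to Eamon's issue.
Eamon's share (₹22,500) passes entirely to Gwendolyn.

Gwendolyn receives ₹22,500.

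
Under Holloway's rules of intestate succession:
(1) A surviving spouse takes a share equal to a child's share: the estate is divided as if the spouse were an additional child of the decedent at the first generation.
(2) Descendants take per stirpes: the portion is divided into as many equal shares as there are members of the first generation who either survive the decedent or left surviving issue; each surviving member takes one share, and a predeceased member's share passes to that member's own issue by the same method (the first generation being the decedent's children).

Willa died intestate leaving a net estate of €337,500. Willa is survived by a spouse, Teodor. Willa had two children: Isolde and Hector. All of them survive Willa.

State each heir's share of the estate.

The spouse counts as an additional share at the children's level, so there are 3 primary shares of €112,500. Teodor takes one such share (€112,500).
The children's combined portion (€225,000) is divided into 2 shares of €112,500: Isolde and Hector each take €112,500.

Teodor: €112,500; Isolde: €112,500; Hector: €112,500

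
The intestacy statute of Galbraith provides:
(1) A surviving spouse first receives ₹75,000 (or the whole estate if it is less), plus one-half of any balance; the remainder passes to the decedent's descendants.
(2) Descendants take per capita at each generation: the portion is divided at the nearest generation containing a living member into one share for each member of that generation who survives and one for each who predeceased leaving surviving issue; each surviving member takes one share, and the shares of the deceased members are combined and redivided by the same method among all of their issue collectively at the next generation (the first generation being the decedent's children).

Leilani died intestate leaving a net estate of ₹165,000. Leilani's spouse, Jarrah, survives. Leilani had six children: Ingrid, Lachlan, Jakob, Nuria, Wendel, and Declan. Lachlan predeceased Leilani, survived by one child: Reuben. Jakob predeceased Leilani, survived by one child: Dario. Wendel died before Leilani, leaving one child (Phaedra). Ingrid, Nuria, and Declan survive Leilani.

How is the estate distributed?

Jarrah first takes ₹75,000, leaving a balance of ₹90,000. Jarrah then takes one-half of the balance (₹45,000), for a total of ₹120,000. The remaining ₹45,000 passes to the descendants.
The descendants' portion (₹45,000) is divided at the children's generation into 6 shares of ₹7,500. Ingrid, Nuria, and Declan each take ₹7,500. The 3 shares of the deceased (Lachlan, Jakob, and Wendel) are combined into a pool of ₹22,500.
That pool (₹22,500) is divided at the grandchildren's generation equally among Reuben, Dario, and Phaedra: ₹7,500 each.

Jarrah: ₹120,000; Ingrid: ₹7,500; Reuben: ₹7,500; Dario: ₹7,500; Nuria: ₹7,500; Phaedra: ₹7,500; Declan: ₹7,500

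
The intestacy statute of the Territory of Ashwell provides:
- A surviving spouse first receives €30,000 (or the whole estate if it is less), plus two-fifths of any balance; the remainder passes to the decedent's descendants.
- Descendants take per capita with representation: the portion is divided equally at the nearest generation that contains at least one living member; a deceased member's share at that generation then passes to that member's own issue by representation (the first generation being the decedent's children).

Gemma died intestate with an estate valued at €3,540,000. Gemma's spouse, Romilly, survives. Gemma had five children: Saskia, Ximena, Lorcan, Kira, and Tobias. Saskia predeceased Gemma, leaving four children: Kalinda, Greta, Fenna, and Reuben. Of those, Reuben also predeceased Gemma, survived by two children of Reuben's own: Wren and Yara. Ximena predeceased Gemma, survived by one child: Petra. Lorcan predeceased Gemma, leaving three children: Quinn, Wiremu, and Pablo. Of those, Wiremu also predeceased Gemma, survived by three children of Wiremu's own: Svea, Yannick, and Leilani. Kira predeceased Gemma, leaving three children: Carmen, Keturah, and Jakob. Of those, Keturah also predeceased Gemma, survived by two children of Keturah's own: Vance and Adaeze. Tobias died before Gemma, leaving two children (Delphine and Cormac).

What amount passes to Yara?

Yara receives €81,000.

Romilly first takes €30,000, leaving a balance of €3,510,000. Romilly then takes two-fifths of the balance (€1,404,000), for a total of €1,434,000. The remaining €2,106,000 passes to the descendants.
No child survives, so the initial division is made at the grandchildren's generation.
The descendants' portion (€2,106,000) is divided into 13 shares of €162,000: Kalinda, Greta, Fenna, Petra, Quinn, Pablo, Carmen, Jakob, Delphine, and Cormac each take €162,000; Reuben's €162,000 share passes to Reuben's issue; Wiremu's €162,000 share passes to Wiremu's issue; Keturah's €162,000 share passes to Keturah's issue.
Reuben's share (€162,000) is divided into 2 shares of €81,000: Wren and Yara each take €81,000.
Wiremu's share (€162,000) is divided into 3 shares of €54,000: Svea, Yannick, and Leilani each take €54,000.
Keturah's share (€162,000) is divided into 2 shares of €81,000: Vance and Adaeze each take €81,000.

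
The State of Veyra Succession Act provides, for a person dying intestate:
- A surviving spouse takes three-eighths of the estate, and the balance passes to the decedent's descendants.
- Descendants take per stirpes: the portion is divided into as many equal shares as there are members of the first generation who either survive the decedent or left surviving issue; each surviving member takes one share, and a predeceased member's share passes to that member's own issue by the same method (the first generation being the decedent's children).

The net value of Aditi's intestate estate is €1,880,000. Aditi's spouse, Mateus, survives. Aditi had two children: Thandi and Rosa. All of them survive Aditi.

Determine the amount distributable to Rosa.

Rosa receives €587,500.

Mateus takes three-eighths of €1,880,000 = €705,000. The remaining €1,175,000 passes to the descendants.
The descendants' portion (€1,175,000) is divided into 2 shares of €587,500: Thandi and Rosa each take €587,500.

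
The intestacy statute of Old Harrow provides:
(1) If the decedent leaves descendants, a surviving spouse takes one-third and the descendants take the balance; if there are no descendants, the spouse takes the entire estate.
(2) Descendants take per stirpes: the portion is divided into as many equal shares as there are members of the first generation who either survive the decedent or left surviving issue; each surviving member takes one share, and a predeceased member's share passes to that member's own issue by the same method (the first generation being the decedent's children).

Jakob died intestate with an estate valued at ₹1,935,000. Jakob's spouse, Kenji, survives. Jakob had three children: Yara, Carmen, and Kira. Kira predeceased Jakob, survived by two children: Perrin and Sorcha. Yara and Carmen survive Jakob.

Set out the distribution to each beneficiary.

Kenji takes one-third of ₹1,935,000 = ₹645,000. The remaining ₹1,290,000 passes to the descendants.
The descendants' portion (₹1,290,000) is divided into 3 shares of ₹430,000: Yara and Carmen each take ₹430,000; Kira's ₹430,000 share passes to Kira's issue.
Kira's share (₹430,000) is divided into 2 shares of ₹215,000: Perrin and Sorcha each take ₹215,000.

Kenji: ₹645,000; Yara: ₹430,000; Carmen: ₹430,000; Perrin: ₹215,000; Sorcha: ₹215,000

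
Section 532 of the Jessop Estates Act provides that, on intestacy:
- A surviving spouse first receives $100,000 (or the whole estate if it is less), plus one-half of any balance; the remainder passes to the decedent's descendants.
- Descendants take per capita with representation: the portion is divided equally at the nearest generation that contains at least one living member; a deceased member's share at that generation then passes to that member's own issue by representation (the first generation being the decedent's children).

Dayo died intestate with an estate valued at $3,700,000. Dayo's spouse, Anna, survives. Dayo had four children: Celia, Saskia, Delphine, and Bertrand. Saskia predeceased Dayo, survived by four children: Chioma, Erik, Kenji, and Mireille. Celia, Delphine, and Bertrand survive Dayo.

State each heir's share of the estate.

Anna: $1,900,000; Celia: $450,000; Chioma: $112,500; Erik: $112,500; Kenji: $112,500; Mireille: $112,500; Delphine: $450,000; Bertrand: $450,000

Anna first takes $100,000, leaving a balance of $3,600,000. Anna then takes one-half of the balance ($1,800,000), for a total of $1,900,000. The remaining $1,800,000 passes to the descendants.
The descendants' portion ($1,800,000) is divided into 4 shares of $450,000: Celia, Delphine, and Bertrand each take $450,000; Saskia's $450,000 share passes to Saskia's issue.
Saskia's share ($450,000) is divided into 4 shares of $112,500: Chioma, Erik, Kenji, and Mireille each take $112,500.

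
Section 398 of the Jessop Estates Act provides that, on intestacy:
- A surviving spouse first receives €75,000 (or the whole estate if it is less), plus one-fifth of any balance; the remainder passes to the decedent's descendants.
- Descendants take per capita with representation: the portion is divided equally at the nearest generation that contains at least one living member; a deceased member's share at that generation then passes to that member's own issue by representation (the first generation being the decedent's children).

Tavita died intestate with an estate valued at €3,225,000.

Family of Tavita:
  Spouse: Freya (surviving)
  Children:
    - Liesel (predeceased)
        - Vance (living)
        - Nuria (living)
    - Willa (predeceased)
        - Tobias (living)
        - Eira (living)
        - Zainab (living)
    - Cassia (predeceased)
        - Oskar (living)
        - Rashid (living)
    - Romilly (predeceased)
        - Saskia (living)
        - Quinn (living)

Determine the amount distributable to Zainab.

Freya first takes €75,000, leaving a balance of €3,150,000. Freya then takes one-fifth of the balance (€630,000), for a total of €705,000. The remaining €2,520,000 passes to the descendants.
No child survives, so the initial division is made at the grandchildren's generation.
The descendants' portion (€2,520,000) is divided into 9 shares of €280,000: Vance, Nuria, Tobias, Eira, Zainab, Oskar, Rashid, Saskia, and Quinn each take €280,000.

Zainab receives €280,000.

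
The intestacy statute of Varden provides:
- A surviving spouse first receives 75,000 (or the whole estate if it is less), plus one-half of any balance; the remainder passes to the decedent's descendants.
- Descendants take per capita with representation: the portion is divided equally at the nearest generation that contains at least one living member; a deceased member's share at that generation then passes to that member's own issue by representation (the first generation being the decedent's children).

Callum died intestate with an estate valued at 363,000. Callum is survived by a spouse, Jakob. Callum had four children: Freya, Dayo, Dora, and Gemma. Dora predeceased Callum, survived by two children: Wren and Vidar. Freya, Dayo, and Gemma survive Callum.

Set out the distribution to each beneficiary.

Jakob: 219,000; Freya: 36,000; Dayo: 36,000; Wren: 18,000; Vidar: 18,000; Gemma: 36,000

Jakob first takes 75,000, leaving a balance of 288,000. Jakob then takes one-half of the balance (144,000), for a total of 219,000. The remaining 144,000 passes to the descendants.
The descendants' portion (144,000) is divided into 4 shares of 36,000: Freya, Dayo, and Gemma each take 36,000; Dora's 36,000 share passes to Dora's issue.
Dora's share (36,000) is divided into 2 shares of 18,000: Wren and Vidar each take 18,000.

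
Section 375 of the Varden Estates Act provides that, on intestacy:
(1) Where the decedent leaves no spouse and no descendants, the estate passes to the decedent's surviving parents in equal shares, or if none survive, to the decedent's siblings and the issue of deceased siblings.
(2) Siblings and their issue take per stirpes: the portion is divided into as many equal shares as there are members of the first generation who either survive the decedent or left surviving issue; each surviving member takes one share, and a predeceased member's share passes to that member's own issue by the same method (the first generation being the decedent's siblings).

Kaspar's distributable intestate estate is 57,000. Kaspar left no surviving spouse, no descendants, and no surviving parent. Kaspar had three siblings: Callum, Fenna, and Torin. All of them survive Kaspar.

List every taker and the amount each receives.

Callum: 19,000; Fenna: 19,000; Torin: 19,000

The entire 57,000 passes to the siblings and their issue.
That amount (57,000) is divided into 3 shares of 19,000: Callum, Fenna, and Torin each take 19,000.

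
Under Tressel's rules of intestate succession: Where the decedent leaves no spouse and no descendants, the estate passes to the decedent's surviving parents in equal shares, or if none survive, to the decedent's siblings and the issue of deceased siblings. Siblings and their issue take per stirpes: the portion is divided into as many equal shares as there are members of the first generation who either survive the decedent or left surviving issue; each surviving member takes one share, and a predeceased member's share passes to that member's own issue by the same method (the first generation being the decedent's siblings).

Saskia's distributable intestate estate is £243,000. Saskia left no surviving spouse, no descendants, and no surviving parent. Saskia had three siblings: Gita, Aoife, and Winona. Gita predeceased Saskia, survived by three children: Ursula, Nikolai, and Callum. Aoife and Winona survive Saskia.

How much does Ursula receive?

The entire £243,000 passes to the siblings and their issue.
That amount (£243,000) is divided into 3 shares of £81,000: Aoife and Winona each take £81,000; Gita's £81,000 share passes to Gita's issue.
Gita's share (£81,000) is divided into 3 shares of £27,000: Ursula, Nikolai, and Callum each take £27,000.

Ursula receives £27,000.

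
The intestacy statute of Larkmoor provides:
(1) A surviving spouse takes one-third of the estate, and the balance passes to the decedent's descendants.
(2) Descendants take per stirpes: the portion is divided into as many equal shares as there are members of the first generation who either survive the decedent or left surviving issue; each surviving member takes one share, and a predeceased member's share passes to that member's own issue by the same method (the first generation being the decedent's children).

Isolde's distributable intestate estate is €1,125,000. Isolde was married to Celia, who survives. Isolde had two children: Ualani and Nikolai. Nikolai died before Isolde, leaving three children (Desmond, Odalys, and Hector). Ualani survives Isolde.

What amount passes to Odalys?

Odalys receives €125,000.

Celia takes one-third of €1,125,000 = €375,000. The remaining €750,000 passes to the descendants.
The descendants' portion (€750,000) is divided into 2 shares of €375,000: Ualani takes €375,000; Nikolai's €375,000 share passes to Nikolai's issue.
Nikolai's share (€375,000) is divided into 3 shares of €125,000: Desmond, Odalys, and Hector each take €125,000.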